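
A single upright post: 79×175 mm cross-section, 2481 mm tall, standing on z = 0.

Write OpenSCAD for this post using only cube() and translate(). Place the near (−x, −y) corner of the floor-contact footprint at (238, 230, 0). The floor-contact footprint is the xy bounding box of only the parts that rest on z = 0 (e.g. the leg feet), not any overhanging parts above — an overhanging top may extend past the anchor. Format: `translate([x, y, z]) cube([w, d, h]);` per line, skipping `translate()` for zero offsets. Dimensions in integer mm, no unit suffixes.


translate([238, 230, 0]) cube([79, 175, 2481]);


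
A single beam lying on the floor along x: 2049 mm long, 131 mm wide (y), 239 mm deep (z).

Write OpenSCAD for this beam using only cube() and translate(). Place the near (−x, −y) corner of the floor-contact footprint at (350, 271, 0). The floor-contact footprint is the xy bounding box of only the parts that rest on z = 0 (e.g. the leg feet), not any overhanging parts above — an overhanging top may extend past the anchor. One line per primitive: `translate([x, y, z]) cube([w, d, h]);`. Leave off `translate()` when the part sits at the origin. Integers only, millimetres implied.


translate([350, 271, 0]) cube([2049, 131, 239]);


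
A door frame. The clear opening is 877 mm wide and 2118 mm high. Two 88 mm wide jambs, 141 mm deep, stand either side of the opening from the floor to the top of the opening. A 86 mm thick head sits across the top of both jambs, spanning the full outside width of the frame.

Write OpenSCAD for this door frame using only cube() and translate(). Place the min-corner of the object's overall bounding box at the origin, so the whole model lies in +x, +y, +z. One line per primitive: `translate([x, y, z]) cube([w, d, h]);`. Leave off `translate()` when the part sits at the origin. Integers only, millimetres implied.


cube([88, 141, 2118]);
translate([965, 0, 0]) cube([88, 141, 2118]);
translate([0, 0, 2118]) cube([1053, 141, 86]);


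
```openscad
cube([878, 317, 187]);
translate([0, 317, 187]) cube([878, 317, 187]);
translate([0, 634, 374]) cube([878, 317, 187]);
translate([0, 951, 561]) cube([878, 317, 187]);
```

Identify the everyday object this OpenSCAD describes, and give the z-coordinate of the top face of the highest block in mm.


A staircase. The total rise is 748 mm.

4 identical blocks, each offset up and back from the previous — a staircase. Each step is 187 mm tall and there are 4 of them, so the total rise is 4 × 187 = 748 mm.


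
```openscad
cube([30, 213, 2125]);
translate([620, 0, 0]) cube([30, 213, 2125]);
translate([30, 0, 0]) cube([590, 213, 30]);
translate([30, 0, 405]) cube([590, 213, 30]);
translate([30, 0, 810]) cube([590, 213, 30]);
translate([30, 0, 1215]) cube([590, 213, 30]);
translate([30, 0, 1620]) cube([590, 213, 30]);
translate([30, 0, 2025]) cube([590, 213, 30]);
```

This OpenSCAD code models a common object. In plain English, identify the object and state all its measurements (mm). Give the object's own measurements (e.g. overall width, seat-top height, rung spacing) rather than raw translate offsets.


An open bookshelf. Two side panels, each 30 mm thick, 213 mm deep and 2125 mm tall, stand 650 mm apart (outside-to-outside). Between them sit 6 shelves, each 30 mm thick and 213 mm deep, spanning the full gap between the sides. The bottom shelf rests on the floor (its underside at z = 0) and the clear gap between one shelf's top and the next shelf's underside is 375 mm.


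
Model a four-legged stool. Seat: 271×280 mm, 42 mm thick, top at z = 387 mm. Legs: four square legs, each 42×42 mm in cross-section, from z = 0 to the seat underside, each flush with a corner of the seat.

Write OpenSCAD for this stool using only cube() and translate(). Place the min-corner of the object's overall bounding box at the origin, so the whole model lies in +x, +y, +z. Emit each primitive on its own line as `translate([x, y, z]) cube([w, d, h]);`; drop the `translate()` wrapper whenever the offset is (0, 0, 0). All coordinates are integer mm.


translate([0, 0, 345]) cube([271, 280, 42]);
cube([42, 42, 345]);
translate([229, 0, 0]) cube([42, 42, 345]);
translate([0, 238, 0]) cube([42, 42, 345]);
translate([229, 238, 0]) cube([42, 42, 345]);


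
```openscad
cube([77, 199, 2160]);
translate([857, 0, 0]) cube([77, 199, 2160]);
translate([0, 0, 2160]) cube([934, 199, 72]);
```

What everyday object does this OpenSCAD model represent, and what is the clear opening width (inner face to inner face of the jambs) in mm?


A door frame. The clear opening width is 780 mm.

Two 2160 mm tall posts with a header on top — a door frame. The left jamb is 77 mm wide at x = 0; the right jamb starts at x = 857. The clear opening is 857 − 77 = 780 mm.


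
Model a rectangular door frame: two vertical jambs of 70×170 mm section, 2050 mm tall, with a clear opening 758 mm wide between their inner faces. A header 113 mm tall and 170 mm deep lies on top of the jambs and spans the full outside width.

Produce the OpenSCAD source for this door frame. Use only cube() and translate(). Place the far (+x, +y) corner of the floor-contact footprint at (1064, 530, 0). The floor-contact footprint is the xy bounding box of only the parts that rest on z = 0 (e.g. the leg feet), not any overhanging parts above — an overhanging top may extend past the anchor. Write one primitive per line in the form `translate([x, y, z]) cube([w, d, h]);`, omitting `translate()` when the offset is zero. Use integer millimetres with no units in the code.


translate([166, 360, 0]) cube([70, 170, 2050]);
translate([994, 360, 0]) cube([70, 170, 2050]);
translate([166, 360, 2050]) cube([898, 170, 113]);


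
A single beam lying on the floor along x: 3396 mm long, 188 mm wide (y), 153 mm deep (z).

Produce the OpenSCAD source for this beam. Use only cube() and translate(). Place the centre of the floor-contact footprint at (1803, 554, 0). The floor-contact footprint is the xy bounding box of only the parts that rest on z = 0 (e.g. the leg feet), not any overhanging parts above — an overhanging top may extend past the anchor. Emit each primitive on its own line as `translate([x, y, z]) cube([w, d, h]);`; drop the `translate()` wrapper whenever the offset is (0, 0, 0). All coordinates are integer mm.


translate([105, 460, 0]) cube([3396, 188, 153]);


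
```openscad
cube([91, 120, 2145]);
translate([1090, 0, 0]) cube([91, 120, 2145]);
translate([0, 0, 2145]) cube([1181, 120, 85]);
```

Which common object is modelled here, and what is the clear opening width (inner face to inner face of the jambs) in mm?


A door frame. The clear opening width is 999 mm.

Two 2145 mm tall posts with a header on top — a door frame. The left jamb is 91 mm wide at x = 0; the right jamb starts at x = 1090. The clear opening is 1090 − 91 = 999 mm.


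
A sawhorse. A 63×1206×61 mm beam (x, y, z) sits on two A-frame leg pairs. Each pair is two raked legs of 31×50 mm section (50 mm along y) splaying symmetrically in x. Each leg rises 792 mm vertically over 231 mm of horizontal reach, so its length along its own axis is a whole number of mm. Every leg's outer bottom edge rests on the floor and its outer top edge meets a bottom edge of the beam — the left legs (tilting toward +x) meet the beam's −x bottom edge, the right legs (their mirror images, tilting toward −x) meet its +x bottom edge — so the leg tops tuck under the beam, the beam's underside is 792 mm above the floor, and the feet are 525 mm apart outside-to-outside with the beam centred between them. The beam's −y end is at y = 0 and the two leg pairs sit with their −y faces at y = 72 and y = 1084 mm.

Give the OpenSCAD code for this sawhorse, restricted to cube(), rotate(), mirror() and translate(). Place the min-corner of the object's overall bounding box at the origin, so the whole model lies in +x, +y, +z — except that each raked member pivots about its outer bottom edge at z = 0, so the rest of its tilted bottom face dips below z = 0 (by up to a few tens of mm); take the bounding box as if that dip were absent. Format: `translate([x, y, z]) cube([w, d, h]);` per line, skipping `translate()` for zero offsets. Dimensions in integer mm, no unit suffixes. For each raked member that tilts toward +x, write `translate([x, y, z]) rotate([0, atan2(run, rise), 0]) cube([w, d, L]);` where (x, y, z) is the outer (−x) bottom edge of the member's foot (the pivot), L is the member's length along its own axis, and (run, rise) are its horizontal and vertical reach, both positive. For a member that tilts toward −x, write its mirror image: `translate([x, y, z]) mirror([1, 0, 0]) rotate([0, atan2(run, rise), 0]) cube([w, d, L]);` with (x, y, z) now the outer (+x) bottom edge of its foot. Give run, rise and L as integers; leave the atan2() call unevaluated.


translate([231, 0, 792]) cube([63, 1206, 61]);
translate([0, 72, 0]) rotate([0, atan2(231, 792), 0]) cube([31, 50, 825]);
translate([525, 72, 0]) mirror([1, 0, 0]) rotate([0, atan2(231, 792), 0]) cube([31, 50, 825]);
translate([0, 1084, 0]) rotate([0, atan2(231, 792), 0]) cube([31, 50, 825]);
translate([525, 1084, 0]) mirror([1, 0, 0]) rotate([0, atan2(231, 792), 0]) cube([31, 50, 825]);


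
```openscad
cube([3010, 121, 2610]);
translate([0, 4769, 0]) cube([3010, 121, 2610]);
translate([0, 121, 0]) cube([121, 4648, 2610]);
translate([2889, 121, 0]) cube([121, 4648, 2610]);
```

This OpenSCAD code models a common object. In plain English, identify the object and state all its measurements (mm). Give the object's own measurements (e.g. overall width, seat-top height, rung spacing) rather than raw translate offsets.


The wall frame of a small rectangular building: four walls, each 2610 mm tall and 121 mm thick, enclosing a footprint 3010 mm (x) by 4890 mm (y) outside-to-outside, with no floor or roof. The front and back walls (the −y and +y sides) span the full width; the two side walls fit between them.


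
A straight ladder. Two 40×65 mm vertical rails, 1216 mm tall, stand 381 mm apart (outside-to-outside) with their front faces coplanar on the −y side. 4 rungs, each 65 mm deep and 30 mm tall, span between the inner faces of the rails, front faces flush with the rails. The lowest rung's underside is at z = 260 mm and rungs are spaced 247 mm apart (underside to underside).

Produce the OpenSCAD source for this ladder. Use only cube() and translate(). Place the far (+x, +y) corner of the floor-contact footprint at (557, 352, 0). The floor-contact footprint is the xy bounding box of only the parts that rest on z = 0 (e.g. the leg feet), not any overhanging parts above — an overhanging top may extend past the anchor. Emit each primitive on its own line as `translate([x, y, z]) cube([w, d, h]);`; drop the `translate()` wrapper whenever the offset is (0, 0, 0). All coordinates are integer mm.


translate([176, 287, 0]) cube([40, 65, 1216]);
translate([517, 287, 0]) cube([40, 65, 1216]);
translate([216, 287, 260]) cube([301, 65, 30]);
translate([216, 287, 507]) cube([301, 65, 30]);
translate([216, 287, 754]) cube([301, 65, 30]);
translate([216, 287, 1001]) cube([301, 65, 30]);


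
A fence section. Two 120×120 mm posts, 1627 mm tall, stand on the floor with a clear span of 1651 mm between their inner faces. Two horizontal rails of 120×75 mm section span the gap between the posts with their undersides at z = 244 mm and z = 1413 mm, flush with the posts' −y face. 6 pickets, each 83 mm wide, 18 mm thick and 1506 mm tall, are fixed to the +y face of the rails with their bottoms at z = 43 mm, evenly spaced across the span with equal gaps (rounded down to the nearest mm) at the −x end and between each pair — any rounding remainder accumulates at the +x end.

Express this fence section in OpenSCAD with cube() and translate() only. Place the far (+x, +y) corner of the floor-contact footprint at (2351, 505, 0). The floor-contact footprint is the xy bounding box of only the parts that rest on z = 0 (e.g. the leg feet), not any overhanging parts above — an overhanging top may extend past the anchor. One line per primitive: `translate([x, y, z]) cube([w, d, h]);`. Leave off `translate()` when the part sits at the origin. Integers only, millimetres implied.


translate([460, 385, 0]) cube([120, 120, 1627]);
translate([2231, 385, 0]) cube([120, 120, 1627]);
translate([580, 385, 244]) cube([1651, 120, 75]);
translate([580, 385, 1413]) cube([1651, 120, 75]);
translate([744, 505, 43]) cube([83, 18, 1506]);
translate([991, 505, 43]) cube([83, 18, 1506]);
translate([1238, 505, 43]) cube([83, 18, 1506]);
translate([1485, 505, 43]) cube([83, 18, 1506]);
translate([1732, 505, 43]) cube([83, 18, 1506]);
translate([1979, 505, 43]) cube([83, 18, 1506]);


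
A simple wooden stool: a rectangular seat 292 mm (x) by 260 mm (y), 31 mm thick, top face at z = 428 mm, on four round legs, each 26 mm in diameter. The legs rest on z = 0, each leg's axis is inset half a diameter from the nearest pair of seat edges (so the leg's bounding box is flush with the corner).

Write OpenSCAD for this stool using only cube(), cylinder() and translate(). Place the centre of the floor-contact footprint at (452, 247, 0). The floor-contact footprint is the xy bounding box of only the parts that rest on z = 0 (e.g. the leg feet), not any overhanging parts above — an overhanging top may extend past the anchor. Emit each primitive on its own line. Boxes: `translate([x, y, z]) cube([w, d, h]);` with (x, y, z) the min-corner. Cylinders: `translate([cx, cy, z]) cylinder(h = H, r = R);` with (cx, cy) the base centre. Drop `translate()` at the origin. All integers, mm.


translate([306, 117, 397]) cube([292, 260, 31]);
translate([319, 130, 0]) cylinder(h = 397, r = 13);
translate([585, 130, 0]) cylinder(h = 397, r = 13);
translate([319, 364, 0]) cylinder(h = 397, r = 13);
translate([585, 364, 0]) cylinder(h = 397, r = 13);


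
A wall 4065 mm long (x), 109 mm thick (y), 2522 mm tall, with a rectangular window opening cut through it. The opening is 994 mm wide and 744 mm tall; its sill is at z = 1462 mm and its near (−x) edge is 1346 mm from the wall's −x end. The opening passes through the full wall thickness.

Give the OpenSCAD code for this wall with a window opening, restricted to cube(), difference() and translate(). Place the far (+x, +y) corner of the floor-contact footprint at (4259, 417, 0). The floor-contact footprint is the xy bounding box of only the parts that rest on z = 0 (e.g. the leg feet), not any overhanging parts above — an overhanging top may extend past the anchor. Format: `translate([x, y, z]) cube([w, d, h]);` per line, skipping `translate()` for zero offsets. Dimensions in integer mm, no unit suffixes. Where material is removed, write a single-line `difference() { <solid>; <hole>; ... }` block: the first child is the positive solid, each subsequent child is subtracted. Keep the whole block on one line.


difference() { translate([194, 308, 0]) cube([4065, 109, 2522]); translate([1540, 308, 1462]) cube([994, 109, 744]); }


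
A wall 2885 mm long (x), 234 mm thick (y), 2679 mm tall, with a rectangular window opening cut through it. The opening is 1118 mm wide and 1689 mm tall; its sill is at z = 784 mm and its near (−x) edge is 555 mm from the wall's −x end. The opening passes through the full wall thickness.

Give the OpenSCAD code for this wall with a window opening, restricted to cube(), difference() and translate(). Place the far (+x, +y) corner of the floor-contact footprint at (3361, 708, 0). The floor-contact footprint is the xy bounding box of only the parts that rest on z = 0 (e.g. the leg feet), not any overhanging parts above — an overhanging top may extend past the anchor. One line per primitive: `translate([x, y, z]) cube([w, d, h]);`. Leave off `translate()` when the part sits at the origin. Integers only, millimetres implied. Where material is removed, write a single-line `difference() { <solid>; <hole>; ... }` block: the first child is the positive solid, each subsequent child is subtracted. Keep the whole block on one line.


difference() { translate([476, 474, 0]) cube([2885, 234, 2679]); translate([1031, 474, 784]) cube([1118, 234, 1689]); }


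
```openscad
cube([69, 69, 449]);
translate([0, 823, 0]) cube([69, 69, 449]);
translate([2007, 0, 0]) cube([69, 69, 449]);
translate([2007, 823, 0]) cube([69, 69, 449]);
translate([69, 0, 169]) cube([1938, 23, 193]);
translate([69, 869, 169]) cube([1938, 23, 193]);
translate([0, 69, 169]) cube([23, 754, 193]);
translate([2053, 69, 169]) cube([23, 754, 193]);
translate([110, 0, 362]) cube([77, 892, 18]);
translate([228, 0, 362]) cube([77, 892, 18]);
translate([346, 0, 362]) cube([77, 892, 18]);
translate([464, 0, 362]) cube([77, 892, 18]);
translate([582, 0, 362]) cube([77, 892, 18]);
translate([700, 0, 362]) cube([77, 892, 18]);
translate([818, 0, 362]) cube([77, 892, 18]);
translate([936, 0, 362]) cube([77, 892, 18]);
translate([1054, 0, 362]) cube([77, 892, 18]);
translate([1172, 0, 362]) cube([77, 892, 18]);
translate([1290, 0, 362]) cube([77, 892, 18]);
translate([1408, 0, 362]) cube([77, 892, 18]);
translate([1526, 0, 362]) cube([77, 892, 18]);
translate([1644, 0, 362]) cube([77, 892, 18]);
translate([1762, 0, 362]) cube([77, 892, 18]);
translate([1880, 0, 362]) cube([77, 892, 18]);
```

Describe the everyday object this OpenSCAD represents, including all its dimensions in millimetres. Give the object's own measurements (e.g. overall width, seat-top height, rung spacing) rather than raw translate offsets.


A bed frame 2076 mm long (x) by 892 mm wide (y). Four 69×69 mm corner posts, 449 mm tall, at the corners of the footprint. Four rails of 23 mm thickness and 193 mm height run between adjacent posts with their undersides at z = 169 mm, their outer faces flush with the outside of the frame (the two x-running rails run between the posts' inner faces; the two y-running rails run between the posts' inner faces). 16 slats, each 77 mm wide (x) and 18 mm thick, lie across the top of the two x-running rails, running the full 892 mm width of the frame in y; along x they sit between the end posts with a 41 mm gap after the −x posts and between neighbouring slats, leaving 50 mm before the +x posts.


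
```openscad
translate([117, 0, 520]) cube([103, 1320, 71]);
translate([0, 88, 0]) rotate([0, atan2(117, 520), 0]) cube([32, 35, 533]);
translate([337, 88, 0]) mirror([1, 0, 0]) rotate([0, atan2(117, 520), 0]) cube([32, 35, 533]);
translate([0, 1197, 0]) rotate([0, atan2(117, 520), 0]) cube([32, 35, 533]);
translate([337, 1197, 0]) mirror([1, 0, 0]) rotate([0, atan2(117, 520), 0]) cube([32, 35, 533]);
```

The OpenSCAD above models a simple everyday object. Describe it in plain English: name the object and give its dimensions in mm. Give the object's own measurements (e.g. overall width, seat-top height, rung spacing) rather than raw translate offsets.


A sawhorse. A 103×1320×71 mm beam (x, y, z) sits on two A-frame leg pairs. Each pair is two raked legs of 32×35 mm section (35 mm along y) splaying symmetrically in x. Each leg rises 520 mm vertically over 117 mm of horizontal reach and is 533 mm long along its own axis. Every leg's outer bottom edge rests on the floor and its outer top edge meets a bottom edge of the beam — the left legs (tilting toward +x) meet the beam's −x bottom edge, the right legs (their mirror images, tilting toward −x) meet its +x bottom edge — so the leg tops tuck under the beam, the beam's underside is 520 mm above the floor, and the feet are 337 mm apart outside-to-outside with the beam centred between them. The two leg pairs are set in 88 mm from either end of the beam.


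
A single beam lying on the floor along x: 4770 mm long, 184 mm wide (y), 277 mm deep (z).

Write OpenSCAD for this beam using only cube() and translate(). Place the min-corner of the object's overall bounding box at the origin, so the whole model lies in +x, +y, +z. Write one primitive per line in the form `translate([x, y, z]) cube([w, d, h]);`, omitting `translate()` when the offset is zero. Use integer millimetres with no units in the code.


cube([4770, 184, 277]);


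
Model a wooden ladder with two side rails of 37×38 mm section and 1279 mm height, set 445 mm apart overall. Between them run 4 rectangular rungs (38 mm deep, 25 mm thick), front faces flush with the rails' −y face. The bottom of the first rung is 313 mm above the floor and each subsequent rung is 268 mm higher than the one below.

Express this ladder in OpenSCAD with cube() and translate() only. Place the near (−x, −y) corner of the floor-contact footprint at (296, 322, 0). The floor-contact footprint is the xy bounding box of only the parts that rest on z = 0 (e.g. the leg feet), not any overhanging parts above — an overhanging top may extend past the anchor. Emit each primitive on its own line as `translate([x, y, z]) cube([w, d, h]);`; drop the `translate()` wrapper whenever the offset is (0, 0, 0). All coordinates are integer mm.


// rung span = 445 - 2*37 = 371
// rung[k] z = 313 + k*268
translate([296, 322, 0]) cube([37, 38, 1279]);
translate([704, 322, 0]) cube([37, 38, 1279]);
translate([333, 322, 313]) cube([371, 38, 25]);
translate([333, 322, 581]) cube([371, 38, 25]);
translate([333, 322, 849]) cube([371, 38, 25]);
translate([333, 322, 1117]) cube([371, 38, 25]);


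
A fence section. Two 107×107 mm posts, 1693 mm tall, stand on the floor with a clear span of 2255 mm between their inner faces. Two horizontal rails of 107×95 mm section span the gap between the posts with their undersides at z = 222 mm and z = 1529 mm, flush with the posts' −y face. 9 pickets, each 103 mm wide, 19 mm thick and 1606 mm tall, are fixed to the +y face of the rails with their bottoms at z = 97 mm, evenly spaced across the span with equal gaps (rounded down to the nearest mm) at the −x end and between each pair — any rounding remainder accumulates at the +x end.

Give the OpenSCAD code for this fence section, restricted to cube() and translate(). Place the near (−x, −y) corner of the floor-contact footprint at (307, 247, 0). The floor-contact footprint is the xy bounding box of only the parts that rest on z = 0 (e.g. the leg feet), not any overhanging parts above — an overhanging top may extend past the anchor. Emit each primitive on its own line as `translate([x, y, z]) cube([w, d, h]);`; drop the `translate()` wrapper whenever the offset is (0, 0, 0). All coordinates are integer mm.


translate([307, 247, 0]) cube([107, 107, 1693]);
translate([2669, 247, 0]) cube([107, 107, 1693]);
translate([414, 247, 222]) cube([2255, 107, 95]);
translate([414, 247, 1529]) cube([2255, 107, 95]);
translate([546, 354, 97]) cube([103, 19, 1606]);
translate([781, 354, 97]) cube([103, 19, 1606]);
translate([1016, 354, 97]) cube([103, 19, 1606]);
translate([1251, 354, 97]) cube([103, 19, 1606]);
translate([1486, 354, 97]) cube([103, 19, 1606]);
translate([1721, 354, 97]) cube([103, 19, 1606]);
translate([1956, 354, 97]) cube([103, 19, 1606]);
translate([2191, 354, 97]) cube([103, 19, 1606]);
translate([2426, 354, 97]) cube([103, 19, 1606]);


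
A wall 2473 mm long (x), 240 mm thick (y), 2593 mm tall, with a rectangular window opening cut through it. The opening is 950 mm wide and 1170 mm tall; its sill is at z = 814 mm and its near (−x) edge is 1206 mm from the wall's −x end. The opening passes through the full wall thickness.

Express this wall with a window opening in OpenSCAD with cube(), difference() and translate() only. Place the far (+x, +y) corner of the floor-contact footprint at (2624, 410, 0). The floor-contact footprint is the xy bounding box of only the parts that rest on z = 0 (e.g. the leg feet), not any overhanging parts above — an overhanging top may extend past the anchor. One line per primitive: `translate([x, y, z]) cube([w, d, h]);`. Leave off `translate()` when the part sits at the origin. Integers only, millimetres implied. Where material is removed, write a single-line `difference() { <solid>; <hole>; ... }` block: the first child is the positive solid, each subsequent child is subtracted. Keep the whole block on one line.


difference() { translate([151, 170, 0]) cube([2473, 240, 2593]); translate([1357, 170, 814]) cube([950, 240, 1170]); }


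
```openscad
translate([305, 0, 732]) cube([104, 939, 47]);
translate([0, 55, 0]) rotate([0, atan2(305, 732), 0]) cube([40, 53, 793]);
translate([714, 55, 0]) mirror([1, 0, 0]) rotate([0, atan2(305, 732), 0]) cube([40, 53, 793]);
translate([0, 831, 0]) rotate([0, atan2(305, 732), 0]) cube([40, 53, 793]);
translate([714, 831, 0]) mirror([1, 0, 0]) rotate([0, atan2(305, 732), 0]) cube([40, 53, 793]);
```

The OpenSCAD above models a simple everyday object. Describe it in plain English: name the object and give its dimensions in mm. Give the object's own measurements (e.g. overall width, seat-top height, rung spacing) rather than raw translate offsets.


A sawhorse. A 104×939×47 mm beam (x, y, z) sits on two A-frame leg pairs. Each pair is two raked legs of 40×53 mm section (53 mm along y) splaying symmetrically in x. Each leg rises 732 mm vertically over 305 mm of horizontal reach and is 793 mm long along its own axis. Every leg's outer bottom edge rests on the floor and its outer top edge meets a bottom edge of the beam — the left legs (tilting toward +x) meet the beam's −x bottom edge, the right legs (their mirror images, tilting toward −x) meet its +x bottom edge — so the leg tops tuck under the beam, the beam's underside is 732 mm above the floor, and the feet are 714 mm apart outside-to-outside with the beam centred between them. The two leg pairs are set in 55 mm from either end of the beam.


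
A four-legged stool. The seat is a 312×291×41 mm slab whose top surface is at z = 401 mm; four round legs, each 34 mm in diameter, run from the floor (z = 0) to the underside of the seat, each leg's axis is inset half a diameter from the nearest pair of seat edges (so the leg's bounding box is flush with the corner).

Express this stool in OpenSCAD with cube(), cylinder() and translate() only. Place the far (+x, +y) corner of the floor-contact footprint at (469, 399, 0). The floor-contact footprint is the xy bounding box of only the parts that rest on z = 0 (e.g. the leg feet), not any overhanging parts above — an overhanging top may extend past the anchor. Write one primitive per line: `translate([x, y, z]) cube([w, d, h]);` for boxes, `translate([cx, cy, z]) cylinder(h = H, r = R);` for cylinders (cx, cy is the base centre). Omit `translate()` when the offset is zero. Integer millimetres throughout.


translate([157, 108, 360]) cube([312, 291, 41]);
translate([174, 125, 0]) cylinder(h = 360, r = 17);
translate([452, 125, 0]) cylinder(h = 360, r = 17);
translate([174, 382, 0]) cylinder(h = 360, r = 17);
translate([452, 382, 0]) cylinder(h = 360, r = 17);


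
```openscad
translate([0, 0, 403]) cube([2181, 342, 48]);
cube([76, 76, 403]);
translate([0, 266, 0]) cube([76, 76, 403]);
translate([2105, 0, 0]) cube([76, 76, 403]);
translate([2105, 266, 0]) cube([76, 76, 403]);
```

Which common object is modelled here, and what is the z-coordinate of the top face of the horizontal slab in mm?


A bench. The seat-top height is 451 mm.

A long slab on four corner posts — a bench. The slab sits at z = 403 with thickness 48, so the top is 403 + 48 = 451 mm.


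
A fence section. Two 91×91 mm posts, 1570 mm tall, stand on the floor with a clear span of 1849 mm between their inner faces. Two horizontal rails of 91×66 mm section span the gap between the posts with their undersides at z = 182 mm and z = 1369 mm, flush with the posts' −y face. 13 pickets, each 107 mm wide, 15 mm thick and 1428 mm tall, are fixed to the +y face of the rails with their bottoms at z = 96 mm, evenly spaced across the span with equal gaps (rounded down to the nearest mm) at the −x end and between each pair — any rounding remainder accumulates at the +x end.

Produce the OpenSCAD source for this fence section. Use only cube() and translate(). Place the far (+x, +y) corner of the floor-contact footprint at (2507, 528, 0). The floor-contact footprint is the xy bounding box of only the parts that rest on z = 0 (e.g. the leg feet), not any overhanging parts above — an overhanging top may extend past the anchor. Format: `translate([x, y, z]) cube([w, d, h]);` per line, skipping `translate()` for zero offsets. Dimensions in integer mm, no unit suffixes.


translate([476, 437, 0]) cube([91, 91, 1570]);
translate([2416, 437, 0]) cube([91, 91, 1570]);
translate([567, 437, 182]) cube([1849, 91, 66]);
translate([567, 437, 1369]) cube([1849, 91, 66]);
translate([599, 528, 96]) cube([107, 15, 1428]);
translate([738, 528, 96]) cube([107, 15, 1428]);
translate([877, 528, 96]) cube([107, 15, 1428]);
translate([1016, 528, 96]) cube([107, 15, 1428]);
translate([1155, 528, 96]) cube([107, 15, 1428]);
translate([1294, 528, 96]) cube([107, 15, 1428]);
translate([1433, 528, 96]) cube([107, 15, 1428]);
translate([1572, 528, 96]) cube([107, 15, 1428]);
translate([1711, 528, 96]) cube([107, 15, 1428]);
translate([1850, 528, 96]) cube([107, 15, 1428]);
translate([1989, 528, 96]) cube([107, 15, 1428]);
translate([2128, 528, 96]) cube([107, 15, 1428]);
translate([2267, 528, 96]) cube([107, 15, 1428]);


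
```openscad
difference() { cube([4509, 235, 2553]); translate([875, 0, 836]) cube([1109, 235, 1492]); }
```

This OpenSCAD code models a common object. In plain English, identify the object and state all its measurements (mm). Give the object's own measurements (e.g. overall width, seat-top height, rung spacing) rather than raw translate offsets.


A wall 4509 mm long (x), 235 mm thick (y), 2553 mm tall, with a rectangular window opening cut through it. The opening is 1109 mm wide and 1492 mm tall; its sill is at z = 836 mm and its near (−x) edge is 875 mm from the wall's −x end. The opening passes through the full wall thickness.


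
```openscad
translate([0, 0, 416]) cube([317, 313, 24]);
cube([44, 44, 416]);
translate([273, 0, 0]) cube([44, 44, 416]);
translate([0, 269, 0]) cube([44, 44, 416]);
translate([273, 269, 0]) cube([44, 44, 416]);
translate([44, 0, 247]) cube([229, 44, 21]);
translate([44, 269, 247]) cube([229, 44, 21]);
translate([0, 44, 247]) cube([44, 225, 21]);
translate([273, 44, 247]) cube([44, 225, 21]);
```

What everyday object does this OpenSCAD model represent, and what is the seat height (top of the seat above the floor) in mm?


A stool. The seat height is 440 mm.

A 317×313×24 slab at z = 416 on four corner posts — a stool. The seat top is 416 + 24 = 440 mm.


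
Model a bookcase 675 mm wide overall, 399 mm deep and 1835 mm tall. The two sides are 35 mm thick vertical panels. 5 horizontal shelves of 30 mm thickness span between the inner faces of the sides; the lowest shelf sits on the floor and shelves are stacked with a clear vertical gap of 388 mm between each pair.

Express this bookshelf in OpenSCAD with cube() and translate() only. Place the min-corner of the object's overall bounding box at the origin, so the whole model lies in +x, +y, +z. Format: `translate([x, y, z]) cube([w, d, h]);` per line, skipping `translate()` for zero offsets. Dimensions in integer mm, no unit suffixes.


cube([35, 399, 1835]);
translate([640, 0, 0]) cube([35, 399, 1835]);
translate([35, 0, 0]) cube([605, 399, 30]);
translate([35, 0, 418]) cube([605, 399, 30]);
translate([35, 0, 836]) cube([605, 399, 30]);
translate([35, 0, 1254]) cube([605, 399, 30]);
translate([35, 0, 1672]) cube([605, 399, 30]);


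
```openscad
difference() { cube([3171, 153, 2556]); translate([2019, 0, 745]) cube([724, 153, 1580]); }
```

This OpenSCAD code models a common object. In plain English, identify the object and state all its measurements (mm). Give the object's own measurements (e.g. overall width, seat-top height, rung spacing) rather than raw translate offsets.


A wall 3171 mm long (x), 153 mm thick (y), 2556 mm tall, with a rectangular window opening cut through it. The opening is 724 mm wide and 1580 mm tall; its sill is at z = 745 mm and its near (−x) edge is 2019 mm from the wall's −x end. The opening passes through the full wall thickness.


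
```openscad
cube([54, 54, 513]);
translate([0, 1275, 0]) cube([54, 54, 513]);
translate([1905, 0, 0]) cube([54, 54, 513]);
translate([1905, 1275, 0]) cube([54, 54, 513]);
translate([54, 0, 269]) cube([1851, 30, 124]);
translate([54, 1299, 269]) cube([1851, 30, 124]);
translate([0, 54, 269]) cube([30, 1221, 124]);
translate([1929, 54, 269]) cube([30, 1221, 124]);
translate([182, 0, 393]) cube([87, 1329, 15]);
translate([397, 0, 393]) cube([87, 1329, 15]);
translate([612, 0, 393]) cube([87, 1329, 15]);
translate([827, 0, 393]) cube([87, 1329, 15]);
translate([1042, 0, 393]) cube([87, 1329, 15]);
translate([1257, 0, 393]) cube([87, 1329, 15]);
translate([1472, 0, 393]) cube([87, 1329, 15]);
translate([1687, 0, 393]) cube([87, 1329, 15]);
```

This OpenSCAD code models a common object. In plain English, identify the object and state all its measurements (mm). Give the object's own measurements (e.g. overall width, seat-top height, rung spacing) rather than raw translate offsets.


A bed frame 1959 mm long (x) by 1329 mm wide (y). Four 54×54 mm corner posts, 513 mm tall, at the corners of the footprint. Four rails of 30 mm thickness and 124 mm height run between adjacent posts with their undersides at z = 269 mm, their outer faces flush with the outside of the frame (the two x-running rails run between the posts' inner faces; the two y-running rails run between the posts' inner faces). 8 slats, each 87 mm wide (x) and 15 mm thick, lie across the top of the two x-running rails, running the full 1329 mm width of the frame in y; along x they sit between the end posts with a 128 mm gap after the −x posts and between neighbouring slats, leaving 131 mm before the +x posts.


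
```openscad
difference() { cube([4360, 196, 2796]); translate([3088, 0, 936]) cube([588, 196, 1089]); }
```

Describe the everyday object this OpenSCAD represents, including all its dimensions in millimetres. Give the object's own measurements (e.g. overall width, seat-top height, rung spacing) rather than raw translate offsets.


A wall 4360 mm long (x), 196 mm thick (y), 2796 mm tall, with a rectangular window opening cut through it. The opening is 588 mm wide and 1089 mm tall; its sill is at z = 936 mm and its near (−x) edge is 3088 mm from the wall's −x end. The opening passes through the full wall thickness.


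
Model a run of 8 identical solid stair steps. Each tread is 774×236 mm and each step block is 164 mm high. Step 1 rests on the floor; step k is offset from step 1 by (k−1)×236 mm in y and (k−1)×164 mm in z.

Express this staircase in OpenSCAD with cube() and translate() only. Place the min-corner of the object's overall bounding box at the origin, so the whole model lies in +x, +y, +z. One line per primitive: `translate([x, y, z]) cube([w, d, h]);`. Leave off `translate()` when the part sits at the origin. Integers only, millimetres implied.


cube([774, 236, 164]);
translate([0, 236, 164]) cube([774, 236, 164]);
translate([0, 472, 328]) cube([774, 236, 164]);
translate([0, 708, 492]) cube([774, 236, 164]);
translate([0, 944, 656]) cube([774, 236, 164]);
translate([0, 1180, 820]) cube([774, 236, 164]);
translate([0, 1416, 984]) cube([774, 236, 164]);
translate([0, 1652, 1148]) cube([774, 236, 164]);


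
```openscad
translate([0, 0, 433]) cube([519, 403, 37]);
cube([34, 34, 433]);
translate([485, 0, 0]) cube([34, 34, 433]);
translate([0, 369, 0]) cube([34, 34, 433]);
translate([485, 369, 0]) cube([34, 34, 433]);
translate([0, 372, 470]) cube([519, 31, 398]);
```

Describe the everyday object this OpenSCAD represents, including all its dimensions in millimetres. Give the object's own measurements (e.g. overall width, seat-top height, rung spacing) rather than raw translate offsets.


A chair. The seat is a 519×403×37 mm slab with its top at z = 470 mm, on four 34×34 mm corner legs (flush with the seat edges, standing on z = 0). A flat backrest 31 mm thick, 398 mm tall, spans the full seat width and rises from the seat top along its +y edge, rear face flush with the rear of the seat.


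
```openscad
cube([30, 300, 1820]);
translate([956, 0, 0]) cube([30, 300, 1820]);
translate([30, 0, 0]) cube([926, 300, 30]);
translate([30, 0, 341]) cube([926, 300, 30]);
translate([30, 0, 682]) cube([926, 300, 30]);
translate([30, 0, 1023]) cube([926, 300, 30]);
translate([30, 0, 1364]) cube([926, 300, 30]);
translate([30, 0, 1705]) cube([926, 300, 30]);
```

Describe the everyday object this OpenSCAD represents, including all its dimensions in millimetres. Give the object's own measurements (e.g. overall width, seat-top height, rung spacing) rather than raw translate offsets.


An open bookshelf. Two side panels, each 30 mm thick, 300 mm deep and 1820 mm tall, stand 986 mm apart (outside-to-outside). Between them sit 6 shelves, each 30 mm thick and 300 mm deep, spanning the full gap between the sides. The bottom shelf rests on the floor (its underside at z = 0) and the clear gap between one shelf's top and the next shelf's underside is 311 mm.


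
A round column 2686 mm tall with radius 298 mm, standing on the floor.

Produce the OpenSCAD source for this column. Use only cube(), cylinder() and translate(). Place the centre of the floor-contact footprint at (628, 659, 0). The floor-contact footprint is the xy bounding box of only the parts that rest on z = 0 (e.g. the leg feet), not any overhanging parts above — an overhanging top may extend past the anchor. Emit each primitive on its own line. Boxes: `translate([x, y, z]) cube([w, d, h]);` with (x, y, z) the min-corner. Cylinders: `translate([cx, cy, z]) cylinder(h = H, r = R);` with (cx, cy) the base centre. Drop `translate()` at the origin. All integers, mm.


translate([628, 659, 0]) cylinder(h = 2686, r = 298);


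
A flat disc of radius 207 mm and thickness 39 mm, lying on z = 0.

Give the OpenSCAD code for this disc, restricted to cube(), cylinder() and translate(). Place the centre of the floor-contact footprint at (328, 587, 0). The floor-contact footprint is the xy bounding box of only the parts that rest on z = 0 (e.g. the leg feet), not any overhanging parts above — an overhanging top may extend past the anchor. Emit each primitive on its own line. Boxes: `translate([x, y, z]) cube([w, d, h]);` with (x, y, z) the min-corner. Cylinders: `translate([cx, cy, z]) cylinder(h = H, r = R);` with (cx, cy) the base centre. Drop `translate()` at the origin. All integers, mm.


translate([328, 587, 0]) cylinder(h = 39, r = 207);


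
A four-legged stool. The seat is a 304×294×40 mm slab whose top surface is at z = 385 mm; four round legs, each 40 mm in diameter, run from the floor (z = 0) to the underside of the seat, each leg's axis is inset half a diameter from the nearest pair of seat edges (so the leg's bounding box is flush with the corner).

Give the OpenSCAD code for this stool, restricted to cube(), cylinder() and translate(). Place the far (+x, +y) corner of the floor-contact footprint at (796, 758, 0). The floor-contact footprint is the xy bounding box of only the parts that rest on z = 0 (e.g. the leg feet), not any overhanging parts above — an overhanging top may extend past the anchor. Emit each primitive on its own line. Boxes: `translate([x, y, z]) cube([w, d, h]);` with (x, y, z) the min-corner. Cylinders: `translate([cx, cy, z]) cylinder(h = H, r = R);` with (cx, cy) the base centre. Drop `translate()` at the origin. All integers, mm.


translate([492, 464, 345]) cube([304, 294, 40]);
translate([512, 484, 0]) cylinder(h = 345, r = 20);
translate([776, 484, 0]) cylinder(h = 345, r = 20);
translate([512, 738, 0]) cylinder(h = 345, r = 20);
translate([776, 738, 0]) cylinder(h = 345, r = 20);


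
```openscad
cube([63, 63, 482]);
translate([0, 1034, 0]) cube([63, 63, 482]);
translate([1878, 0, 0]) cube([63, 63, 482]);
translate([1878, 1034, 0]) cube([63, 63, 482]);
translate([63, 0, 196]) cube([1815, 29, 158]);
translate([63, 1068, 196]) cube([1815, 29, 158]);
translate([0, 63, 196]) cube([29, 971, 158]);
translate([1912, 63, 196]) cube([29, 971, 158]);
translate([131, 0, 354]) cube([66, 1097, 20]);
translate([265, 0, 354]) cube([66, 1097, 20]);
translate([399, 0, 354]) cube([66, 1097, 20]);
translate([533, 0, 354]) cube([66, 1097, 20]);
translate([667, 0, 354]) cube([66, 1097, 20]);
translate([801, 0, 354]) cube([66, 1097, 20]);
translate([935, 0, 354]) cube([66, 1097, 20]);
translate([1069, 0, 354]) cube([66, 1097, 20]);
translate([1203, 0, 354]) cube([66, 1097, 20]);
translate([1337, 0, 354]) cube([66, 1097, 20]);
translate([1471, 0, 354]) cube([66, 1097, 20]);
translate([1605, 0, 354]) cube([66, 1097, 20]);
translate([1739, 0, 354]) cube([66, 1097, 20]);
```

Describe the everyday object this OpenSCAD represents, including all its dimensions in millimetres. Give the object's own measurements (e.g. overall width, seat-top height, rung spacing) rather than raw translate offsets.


A bed frame 1941 mm long (x) by 1097 mm wide (y). Four 63×63 mm corner posts, 482 mm tall, at the corners of the footprint. Four rails of 29 mm thickness and 158 mm height run between adjacent posts with their undersides at z = 196 mm, their outer faces flush with the outside of the frame (the two x-running rails run between the posts' inner faces; the two y-running rails run between the posts' inner faces). 13 slats, each 66 mm wide (x) and 20 mm thick, lie across the top of the two x-running rails, running the full 1097 mm width of the frame in y; along x they sit between the end posts with a 68 mm gap after the −x posts and between neighbouring slats, leaving 73 mm before the +x posts.
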